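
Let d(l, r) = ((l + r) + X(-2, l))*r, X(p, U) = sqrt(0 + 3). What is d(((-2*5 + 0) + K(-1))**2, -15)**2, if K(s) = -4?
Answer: 7371900 + 81450*sqrt(3) ≈ 7.5130e+6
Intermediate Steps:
X(p, U) = sqrt(3)
d(l, r) = r*(l + r + sqrt(3)) (d(l, r) = ((l + r) + sqrt(3))*r = (l + r + sqrt(3))*r = r*(l + r + sqrt(3)))
d(((-2*5 + 0) + K(-1))**2, -15)**2 = (-15*(((-2*5 + 0) - 4)**2 - 15 + sqrt(3)))**2 = (-15*(((-10 + 0) - 4)**2 - 15 + sqrt(3)))**2 = (-15*((-10 - 4)**2 - 15 + sqrt(3)))**2 = (-15*((-14)**2 - 15 + sqrt(3)))**2 = (-15*(196 - 15 + sqrt(3)))**2 = (-15*(181 + sqrt(3)))**2 = (-2715 - 15*sqrt(3))**2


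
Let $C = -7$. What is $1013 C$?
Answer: $-7091$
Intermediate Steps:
$1013 C = 1013 \left(-7\right) = -7091$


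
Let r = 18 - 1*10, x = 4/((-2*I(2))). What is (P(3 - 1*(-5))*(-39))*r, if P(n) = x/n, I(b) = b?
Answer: 39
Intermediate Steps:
x = -1 (x = 4/((-2*2)) = 4/(-4) = 4*(-¼) = -1)
P(n) = -1/n
r = 8 (r = 18 - 10 = 8)
(P(3 - 1*(-5))*(-39))*r = (-1/(3 - 1*(-5))*(-39))*8 = (-1/(3 + 5)*(-39))*8 = (-1/8*(-39))*8 = (-1*⅛*(-39))*8 = -⅛*(-39)*8 = (39/8)*8 = 39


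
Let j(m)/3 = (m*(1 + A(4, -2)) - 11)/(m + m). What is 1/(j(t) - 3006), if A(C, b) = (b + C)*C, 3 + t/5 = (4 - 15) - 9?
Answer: -115/344121 ≈ -0.00033418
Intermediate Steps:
t = -115 (t = -15 + 5*((4 - 15) - 9) = -15 + 5*(-11 - 9) = -15 + 5*(-20) = -15 - 100 = -115)
A(C, b) = C*(C + b) (A(C, b) = (C + b)*C = C*(C + b))
j(m) = 3*(-11 + 9*m)/(2*m) (j(m) = 3*((m*(1 + 4*(4 - 2)) - 11)/(m + m)) = 3*((m*(1 + 4*2) - 11)/((2*m))) = 3*((m*(1 + 8) - 11)*(1/(2*m))) = 3*((m*9 - 11)*(1/(2*m))) = 3*((9*m - 11)*(1/(2*m))) = 3*((-11 + 9*m)*(1/(2*m))) = 3*((-11 + 9*m)/(2*m)) = 3*(-11 + 9*m)/(2*m))
1/(j(t) - 3006) = 1/((3/2)*(-11 + 9*(-115))/(-115) - 3006) = 1/((3/2)*(-1/115)*(-11 - 1035) - 3006) = 1/((3/2)*(-1/115)*(-1046) - 3006) = 1/(1569/115 - 3006) = 1/(-344121/115) = -115/344121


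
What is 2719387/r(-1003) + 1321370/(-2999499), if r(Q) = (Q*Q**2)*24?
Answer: -3556367758066097/8070868155891928 ≈ -0.44064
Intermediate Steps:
r(Q) = 24*Q**3 (r(Q) = Q**3*24 = 24*Q**3)
2719387/r(-1003) + 1321370/(-2999499) = 2719387/((24*(-1003)**3)) + 1321370/(-2999499) = 2719387/((24*(-1009027027))) + 1321370*(-1/2999499) = 2719387/(-24216648648) - 1321370/2999499 = 2719387*(-1/24216648648) - 1321370/2999499 = -2719387/24216648648 - 1321370/2999499 = -3556367758066097/8070868155891928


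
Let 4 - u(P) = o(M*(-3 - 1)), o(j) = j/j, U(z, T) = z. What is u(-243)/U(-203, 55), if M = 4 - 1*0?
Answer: -3/203 ≈ -0.014778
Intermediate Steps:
M = 4 (M = 4 + 0 = 4)
o(j) = 1
u(P) = 3 (u(P) = 4 - 1*1 = 4 - 1 = 3)
u(-243)/U(-203, 55) = 3/(-203) = 3*(-1/203) = -3/203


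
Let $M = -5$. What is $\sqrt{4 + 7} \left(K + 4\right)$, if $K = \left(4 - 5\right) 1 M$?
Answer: $9 \sqrt{11} \approx 29.85$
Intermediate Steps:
$K = 5$ ($K = \left(4 - 5\right) 1 \left(-5\right) = \left(-1\right) 1 \left(-5\right) = \left(-1\right) \left(-5\right) = 5$)
$\sqrt{4 + 7} \left(K + 4\right) = \sqrt{4 + 7} \left(5 + 4\right) = \sqrt{11} \cdot 9 = 9 \sqrt{11}$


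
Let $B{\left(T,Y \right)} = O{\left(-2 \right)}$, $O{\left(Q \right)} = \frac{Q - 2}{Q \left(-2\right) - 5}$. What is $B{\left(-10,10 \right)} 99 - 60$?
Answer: $336$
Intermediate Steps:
$O{\left(Q \right)} = \frac{-2 + Q}{-5 - 2 Q}$ ($O{\left(Q \right)} = \frac{-2 + Q}{- 2 Q - 5} = \frac{-2 + Q}{-5 - 2 Q}$)
$B{\left(T,Y \right)} = 4$ ($B{\left(T,Y \right)} = \frac{2 - -2}{5 + 2 \left(-2\right)} = \frac{2 + 2}{5 - 4} = 1^{-1} \cdot 4 = 1 \cdot 4 = 4$)
$B{\left(-10,10 \right)} 99 - 60 = 4 \cdot 99 - 60 = 396 - 60 = 336$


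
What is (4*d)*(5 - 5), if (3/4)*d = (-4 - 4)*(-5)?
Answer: 0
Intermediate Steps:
d = 160/3 (d = 4*((-4 - 4)*(-5))/3 = 4*(-8*(-5))/3 = (4/3)*40 = 160/3 ≈ 53.333)
(4*d)*(5 - 5) = (4*(160/3))*(5 - 5) = (640/3)*0 = 0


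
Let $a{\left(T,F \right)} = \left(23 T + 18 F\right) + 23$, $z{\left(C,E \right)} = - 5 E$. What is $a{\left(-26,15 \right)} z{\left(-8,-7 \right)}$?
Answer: $-10675$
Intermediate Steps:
$a{\left(T,F \right)} = 23 + 18 F + 23 T$ ($a{\left(T,F \right)} = \left(18 F + 23 T\right) + 23 = 23 + 18 F + 23 T$)
$a{\left(-26,15 \right)} z{\left(-8,-7 \right)} = \left(23 + 18 \cdot 15 + 23 \left(-26\right)\right) \left(\left(-5\right) \left(-7\right)\right) = \left(23 + 270 - 598\right) 35 = \left(-305\right) 35 = -10675$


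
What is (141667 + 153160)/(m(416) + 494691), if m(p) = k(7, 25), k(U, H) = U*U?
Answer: 294827/494740 ≈ 0.59592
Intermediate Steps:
k(U, H) = U**2
m(p) = 49 (m(p) = 7**2 = 49)
(141667 + 153160)/(m(416) + 494691) = (141667 + 153160)/(49 + 494691) = 294827/494740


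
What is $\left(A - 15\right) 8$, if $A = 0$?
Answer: $-120$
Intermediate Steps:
$\left(A - 15\right) 8 = \left(0 - 15\right) 8 = \left(-15\right) 8 = -120$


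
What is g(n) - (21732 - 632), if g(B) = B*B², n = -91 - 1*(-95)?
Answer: -21036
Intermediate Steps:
n = 4 (n = -91 + 95 = 4)
g(B) = B³
g(n) - (21732 - 632) = 4³ - (21732 - 632) = 64 - 1*21100 = 64 - 21100 = -21036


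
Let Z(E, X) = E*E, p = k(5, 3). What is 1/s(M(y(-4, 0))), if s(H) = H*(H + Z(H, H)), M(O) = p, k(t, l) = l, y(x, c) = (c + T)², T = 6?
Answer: 1/36 ≈ 0.027778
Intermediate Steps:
y(x, c) = (6 + c)² (y(x, c) = (c + 6)² = (6 + c)²)
p = 3
M(O) = 3
Z(E, X) = E²
s(H) = H*(H + H²)
1/s(M(y(-4, 0))) = 1/(3²*(1 + 3)) = 1/(9*4) = 1/36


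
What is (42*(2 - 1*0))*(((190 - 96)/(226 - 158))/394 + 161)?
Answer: 45292863/3349 ≈ 13524.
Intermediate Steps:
(42*(2 - 1*0))*(((190 - 96)/(226 - 158))/394 + 161) = (42*(2 + 0))*((94/68)*(1/394) + 161) = (42*2)*((94*(1/68))*(1/394) + 161) = 84*((47/34)*(1/394) + 161) = 84*(47/13396 + 161) = 84*(2156803/13396) = 45292863/3349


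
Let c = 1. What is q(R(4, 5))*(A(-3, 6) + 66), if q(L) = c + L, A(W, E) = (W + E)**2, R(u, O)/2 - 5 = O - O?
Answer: 825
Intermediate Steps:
R(u, O) = 10 (R(u, O) = 10 + 2*(O - O) = 10 + 2*0 = 10 + 0 = 10)
A(W, E) = (E + W)**2
q(L) = 1 + L
q(R(4, 5))*(A(-3, 6) + 66) = (1 + 10)*((6 - 3)**2 + 66) = 11*(3**2 + 66) = 11*(9 + 66) = 11*75 = 825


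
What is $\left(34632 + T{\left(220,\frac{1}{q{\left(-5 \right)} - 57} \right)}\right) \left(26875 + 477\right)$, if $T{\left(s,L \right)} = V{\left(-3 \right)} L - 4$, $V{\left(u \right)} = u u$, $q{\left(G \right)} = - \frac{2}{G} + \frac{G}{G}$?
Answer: $\frac{131652547364}{139} \approx 9.4714 \cdot 10^{8}$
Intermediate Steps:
$q{\left(G \right)} = 1 - \frac{2}{G}$ ($q{\left(G \right)} = - \frac{2}{G} + 1 = 1 - \frac{2}{G}$)
$V{\left(u \right)} = u^{2}$
$T{\left(s,L \right)} = -4 + 9 L$ ($T{\left(s,L \right)} = \left(-3\right)^{2} L - 4 = 9 L - 4 = -4 + 9 L$)
$\left(34632 + T{\left(220,\frac{1}{q{\left(-5 \right)} - 57} \right)}\right) \left(26875 + 477\right) = \left(34632 - \left(4 - \frac{9}{\frac{-2 - 5}{-5} - 57}\right)\right) \left(26875 + 477\right) = \left(34632 - \left(4 - \frac{9}{\left(- \frac{1}{5}\right) \left(-7\right) - 57}\right)\right) 27352 = \left(34632 - \left(4 - \frac{9}{\frac{7}{5} - 57}\right)\right) 27352 = \left(34632 - \left(4 - \frac{9}{- \frac{278}{5}}\right)\right) 27352 = \left(34632 + \left(-4 + 9 \left(- \frac{5}{278}\right)\right)\right) 27352 = \left(34632 - \frac{1157}{278}\right) 27352 = \frac{9626539}{278} \cdot 27352 = \frac{131652547364}{139}$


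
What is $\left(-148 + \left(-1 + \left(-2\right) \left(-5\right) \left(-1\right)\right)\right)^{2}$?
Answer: $25281$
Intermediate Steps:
$\left(-148 + \left(-1 + \left(-2\right) \left(-5\right) \left(-1\right)\right)\right)^{2} = \left(-148 + \left(-1 + 10 \left(-1\right)\right)\right)^{2} = \left(-148 - 11\right)^{2} = \left(-159\right)^{2} = 25281$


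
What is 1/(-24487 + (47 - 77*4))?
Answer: -1/24748 ≈ -4.0407e-5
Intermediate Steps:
1/(-24487 + (47 - 77*4)) = 1/(-24487 + (47 - 308)) = 1/(-24487 - 261) = 1/(-24748) = -1/24748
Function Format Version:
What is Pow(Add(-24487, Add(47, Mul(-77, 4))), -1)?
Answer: Rational(-1, 24748) ≈ -4.0407e-5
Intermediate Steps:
Pow(Add(-24487, Add(47, Mul(-77, 4))), -1) = Pow(Add(-24487, Add(47, -308)), -1) = Pow(Add(-24487, -261), -1) = Pow(-24748, -1) = Rational(-1, 24748)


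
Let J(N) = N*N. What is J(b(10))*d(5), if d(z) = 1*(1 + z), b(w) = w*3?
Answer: 5400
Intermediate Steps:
b(w) = 3*w
d(z) = 1 + z
J(N) = N**2
J(b(10))*d(5) = (3*10)**2*(1 + 5) = 30**2*6 = 900*6 = 5400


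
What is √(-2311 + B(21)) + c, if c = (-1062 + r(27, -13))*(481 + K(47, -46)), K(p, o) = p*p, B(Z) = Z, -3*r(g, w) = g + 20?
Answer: -8696770/3 + I*√2290 ≈ -2.8989e+6 + 47.854*I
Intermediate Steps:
r(g, w) = -20/3 - g/3 (r(g, w) = -(g + 20)/3 = -(20 + g)/3 = -20/3 - g/3)
K(p, o) = p²
c = -8696770/3 (c = (-1062 + (-20/3 - ⅓*27))*(481 + 47²) = (-1062 + (-20/3 - 9))*(481 + 2209) = (-1062 - 47/3)*2690 = -3233/3*2690 = -8696770/3 ≈ -2.8989e+6)
√(-2311 + B(21)) + c = √(-2311 + 21) - 8696770/3 = √(-2290) - 8696770/3 = I*√2290 - 8696770/3 = -8696770/3 + I*√2290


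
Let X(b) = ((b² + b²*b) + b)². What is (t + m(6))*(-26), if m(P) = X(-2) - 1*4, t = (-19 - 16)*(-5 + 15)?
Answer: 8268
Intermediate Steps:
X(b) = (b + b² + b³)² (X(b) = ((b² + b³) + b)² = (b + b² + b³)²)
t = -350 (t = -35*10 = -350)
m(P) = 32 (m(P) = (-2)²*(1 - 2 + (-2)²)² - 1*4 = 4*(1 - 2 + 4)² - 4 = 4*3² - 4 = 4*9 - 4 = 36 - 4 = 32)
(t + m(6))*(-26) = (-350 + 32)*(-26) = -318*(-26) = 8268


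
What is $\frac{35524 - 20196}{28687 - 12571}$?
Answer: $\frac{3832}{4029} \approx 0.9511$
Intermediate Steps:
$\frac{35524 - 20196}{28687 - 12571} = \frac{15328}{16116} = 15328 \cdot \frac{1}{16116} = \frac{3832}{4029}$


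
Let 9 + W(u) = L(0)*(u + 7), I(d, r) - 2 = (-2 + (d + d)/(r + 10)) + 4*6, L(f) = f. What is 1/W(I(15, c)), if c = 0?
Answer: -⅑ ≈ -0.11111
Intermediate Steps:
I(d, r) = 24 + 2*d/(10 + r) (I(d, r) = 2 + ((-2 + (d + d)/(r + 10)) + 4*6) = 2 + ((-2 + (2*d)/(10 + r)) + 24) = 2 + ((-2 + 2*d/(10 + r)) + 24) = 2 + (22 + 2*d/(10 + r)) = 24 + 2*d/(10 + r))
W(u) = -9 (W(u) = -9 + 0*(u + 7) = -9 + 0*(7 + u) = -9 + 0 = -9)
1/W(I(15, c)) = 1/(-9) = -⅑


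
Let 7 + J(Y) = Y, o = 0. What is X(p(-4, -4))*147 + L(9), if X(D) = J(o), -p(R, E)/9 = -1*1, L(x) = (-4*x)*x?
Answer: -1353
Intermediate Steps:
L(x) = -4*x²
J(Y) = -7 + Y
p(R, E) = 9 (p(R, E) = -(-9) = -9*(-1) = 9)
X(D) = -7 (X(D) = -7 + 0 = -7)
X(p(-4, -4))*147 + L(9) = -7*147 - 4*9² = -1029 - 4*81 = -1029 - 324 = -1353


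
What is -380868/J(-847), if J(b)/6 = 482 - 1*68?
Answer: -31739/207 ≈ -153.33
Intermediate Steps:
J(b) = 2484 (J(b) = 6*(482 - 1*68) = 6*(482 - 68) = 6*414 = 2484)
-380868/J(-847) = -380868/2484 = -380868*1/2484 = -31739/207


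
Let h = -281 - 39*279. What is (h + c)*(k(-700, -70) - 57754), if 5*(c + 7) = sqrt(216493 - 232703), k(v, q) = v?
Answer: 652872726 - 58454*I*sqrt(16210)/5 ≈ 6.5287e+8 - 1.4885e+6*I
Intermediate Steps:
c = -7 + I*sqrt(16210)/5 (c = -7 + sqrt(216493 - 232703)/5 = -7 + sqrt(-16210)/5 = -7 + (I*sqrt(16210))/5 = -7 + I*sqrt(16210)/5 ≈ -7.0 + 25.464*I)
h = -11162 (h = -281 - 10881 = -11162)
(h + c)*(k(-700, -70) - 57754) = (-11162 + (-7 + I*sqrt(16210)/5))*(-700 - 57754) = (-11169 + I*sqrt(16210)/5)*(-58454) = 652872726 - 58454*I*sqrt(16210)/5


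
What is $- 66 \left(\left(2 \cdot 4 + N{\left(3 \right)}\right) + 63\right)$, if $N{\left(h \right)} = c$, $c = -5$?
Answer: $-4356$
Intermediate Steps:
$N{\left(h \right)} = -5$
$- 66 \left(\left(2 \cdot 4 + N{\left(3 \right)}\right) + 63\right) = - 66 \left(\left(2 \cdot 4 - 5\right) + 63\right) = - 66 \left(\left(8 - 5\right) + 63\right) = - 66 \left(3 + 63\right) = \left(-66\right) 66 = -4356$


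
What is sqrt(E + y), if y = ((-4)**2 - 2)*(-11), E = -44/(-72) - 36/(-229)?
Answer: I*sqrt(289282418)/1374 ≈ 12.379*I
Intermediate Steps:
E = 3167/4122 (E = -44*(-1/72) - 36*(-1/229) = 11/18 + 36/229 = 3167/4122 ≈ 0.76832)
y = -154 (y = (16 - 2)*(-11) = 14*(-11) = -154)
sqrt(E + y) = sqrt(3167/4122 - 154) = sqrt(-631621/4122) = I*sqrt(289282418)/1374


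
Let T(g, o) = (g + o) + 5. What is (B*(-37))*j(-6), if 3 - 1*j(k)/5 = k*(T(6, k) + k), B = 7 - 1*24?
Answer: -9435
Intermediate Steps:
T(g, o) = 5 + g + o
B = -17 (B = 7 - 24 = -17)
j(k) = 15 - 5*k*(11 + 2*k) (j(k) = 15 - 5*k*((5 + 6 + k) + k) = 15 - 5*k*((11 + k) + k) = 15 - 5*k*(11 + 2*k))
(B*(-37))*j(-6) = (-17*(-37))*(15 - 55*(-6) - 10*(-6)²) = 629*(15 + 330 - 10*36) = 629*(15 + 330 - 360) = 629*(-15) = -9435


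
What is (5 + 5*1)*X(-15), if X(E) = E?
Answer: -150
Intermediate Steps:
(5 + 5*1)*X(-15) = (5 + 5*1)*(-15) = (5 + 5)*(-15) = 10*(-15) = -150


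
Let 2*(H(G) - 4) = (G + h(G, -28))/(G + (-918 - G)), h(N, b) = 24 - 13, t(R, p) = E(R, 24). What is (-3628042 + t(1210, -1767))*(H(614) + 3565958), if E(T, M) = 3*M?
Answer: -698608903794935/54 ≈ -1.2937e+13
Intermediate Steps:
t(R, p) = 72 (t(R, p) = 3*24 = 72)
h(N, b) = 11
H(G) = 7333/1836 - G/1836 (H(G) = 4 + ((G + 11)/(G + (-918 - G)))/2 = 4 + ((11 + G)/(-918))/2 = 4 + ((11 + G)*(-1/918))/2 = 4 + (-11/918 - G/918)/2 = 4 + (-11/1836 - G/1836) = 7333/1836 - G/1836)
(-3628042 + t(1210, -1767))*(H(614) + 3565958) = (-3628042 + 72)*((7333/1836 - 1/1836*614) + 3565958) = -3627970*((7333/1836 - 307/918) + 3565958) = -3627970*(6719/1836 + 3565958) = -3627970*6547105607/1836 = -698608903794935/54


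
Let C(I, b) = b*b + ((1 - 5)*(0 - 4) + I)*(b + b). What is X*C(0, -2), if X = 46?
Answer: -2760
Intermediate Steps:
C(I, b) = b² + 2*b*(16 + I) (C(I, b) = b² + (-4*(-4) + I)*(2*b) = b² + (16 + I)*(2*b) = b² + 2*b*(16 + I))
X*C(0, -2) = 46*(-2*(32 - 2 + 2*0)) = 46*(-2*(32 - 2 + 0)) = 46*(-2*30) = 46*(-60) = -2760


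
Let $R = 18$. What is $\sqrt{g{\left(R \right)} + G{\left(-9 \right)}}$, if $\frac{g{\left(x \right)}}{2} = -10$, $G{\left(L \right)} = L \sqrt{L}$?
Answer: $\sqrt{-20 - 27 i} \approx 2.6077 - 5.1769 i$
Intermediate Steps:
$G{\left(L \right)} = L^{\frac{3}{2}}$
$g{\left(x \right)} = -20$ ($g{\left(x \right)} = 2 \left(-10\right) = -20$)
$\sqrt{g{\left(R \right)} + G{\left(-9 \right)}} = \sqrt{-20 + \left(-9\right)^{\frac{3}{2}}} = \sqrt{-20 - 27 i}$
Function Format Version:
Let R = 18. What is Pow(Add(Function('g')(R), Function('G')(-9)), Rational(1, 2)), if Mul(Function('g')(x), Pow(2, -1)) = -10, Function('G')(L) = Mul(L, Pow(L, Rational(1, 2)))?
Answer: Pow(Add(-20, Mul(-27, I)), Rational(1, 2)) ≈ Add(2.6077, Mul(-5.1769, I))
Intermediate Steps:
Function('G')(L) = Pow(L, Rational(3, 2))
Function('g')(x) = -20 (Function('g')(x) = Mul(2, -10) = -20)
Pow(Add(Function('g')(R), Function('G')(-9)), Rational(1, 2)) = Pow(Add(-20, Pow(-9, Rational(3, 2))), Rational(1, 2)) = Pow(Add(-20, Mul(-27, I)), Rational(1, 2))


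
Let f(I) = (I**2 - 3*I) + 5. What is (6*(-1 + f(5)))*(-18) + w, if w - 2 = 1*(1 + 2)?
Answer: -1507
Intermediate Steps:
w = 5 (w = 2 + 1*(1 + 2) = 2 + 1*3 = 2 + 3 = 5)
f(I) = 5 + I**2 - 3*I
(6*(-1 + f(5)))*(-18) + w = (6*(-1 + (5 + 5**2 - 3*5)))*(-18) + 5 = (6*(-1 + (5 + 25 - 15)))*(-18) + 5 = (6*(-1 + 15))*(-18) + 5 = (6*14)*(-18) + 5 = 84*(-18) + 5 = -1512 + 5 = -1507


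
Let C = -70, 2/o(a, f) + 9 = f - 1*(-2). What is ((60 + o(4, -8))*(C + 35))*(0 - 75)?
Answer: 157150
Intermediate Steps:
o(a, f) = 2/(-7 + f) (o(a, f) = 2/(-9 + (f - 1*(-2))) = 2/(-9 + (f + 2)) = 2/(-9 + (2 + f)) = 2/(-7 + f))
((60 + o(4, -8))*(C + 35))*(0 - 75) = ((60 + 2/(-7 - 8))*(-70 + 35))*(0 - 75) = ((60 + 2/(-15))*(-35))*(-75) = ((60 + 2*(-1/15))*(-35))*(-75) = ((60 - 2/15)*(-35))*(-75) = ((898/15)*(-35))*(-75) = -6286/3*(-75) = 157150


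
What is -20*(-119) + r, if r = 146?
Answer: 2526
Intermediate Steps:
-20*(-119) + r = -20*(-119) + 146 = 2380 + 146 = 2526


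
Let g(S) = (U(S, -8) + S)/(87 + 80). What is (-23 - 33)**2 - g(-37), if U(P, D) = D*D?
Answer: 523685/167 ≈ 3135.8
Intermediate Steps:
U(P, D) = D**2
g(S) = 64/167 + S/167 (g(S) = ((-8)**2 + S)/(87 + 80) = (64 + S)/167 = (64 + S)*(1/167) = 64/167 + S/167)
(-23 - 33)**2 - g(-37) = (-23 - 33)**2 - (64/167 + (1/167)*(-37)) = (-56)**2 - (64/167 - 37/167) = 3136 - 1*27/167 = 3136 - 27/167 = 523685/167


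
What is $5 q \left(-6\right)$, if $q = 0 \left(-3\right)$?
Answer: $0$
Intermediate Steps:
$q = 0$
$5 q \left(-6\right) = 5 \cdot 0 \left(-6\right) = 0 \left(-6\right) = 0$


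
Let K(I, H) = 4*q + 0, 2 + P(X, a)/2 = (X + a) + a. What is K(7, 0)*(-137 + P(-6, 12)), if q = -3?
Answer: 1260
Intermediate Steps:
P(X, a) = -4 + 2*X + 4*a (P(X, a) = -4 + 2*((X + a) + a) = -4 + 2*(X + 2*a) = -4 + (2*X + 4*a) = -4 + 2*X + 4*a)
K(I, H) = -12 (K(I, H) = 4*(-3) + 0 = -12 + 0 = -12)
K(7, 0)*(-137 + P(-6, 12)) = -12*(-137 + (-4 + 2*(-6) + 4*12)) = -12*(-137 + (-4 - 12 + 48)) = -12*(-137 + 32) = -12*(-105) = 1260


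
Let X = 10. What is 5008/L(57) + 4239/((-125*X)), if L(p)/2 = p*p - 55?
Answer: -5204683/1996250 ≈ -2.6072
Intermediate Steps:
L(p) = -110 + 2*p² (L(p) = 2*(p*p - 55) = 2*(p² - 55) = 2*(-55 + p²) = -110 + 2*p²)
5008/L(57) + 4239/((-125*X)) = 5008/(-110 + 2*57²) + 4239/((-125*10)) = 5008/(-110 + 2*3249) + 4239/(-1250) = 5008/(-110 + 6498) + 4239*(-1/1250) = 5008/6388 - 4239/1250 = 5008*(1/6388) - 4239/1250 = 1252/1597 - 4239/1250 = -5204683/1996250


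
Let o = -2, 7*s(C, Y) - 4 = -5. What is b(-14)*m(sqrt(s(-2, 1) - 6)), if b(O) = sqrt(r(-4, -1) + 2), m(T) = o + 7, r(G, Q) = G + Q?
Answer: 5*I*sqrt(3) ≈ 8.6602*I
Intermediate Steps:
s(C, Y) = -1/7 (s(C, Y) = 4/7 + (1/7)*(-5) = 4/7 - 5/7 = -1/7)
m(T) = 5 (m(T) = -2 + 7 = 5)
b(O) = I*sqrt(3) (b(O) = sqrt((-4 - 1) + 2) = sqrt(-5 + 2) = sqrt(-3) = I*sqrt(3))
b(-14)*m(sqrt(s(-2, 1) - 6)) = (I*sqrt(3))*5 = 5*I*sqrt(3)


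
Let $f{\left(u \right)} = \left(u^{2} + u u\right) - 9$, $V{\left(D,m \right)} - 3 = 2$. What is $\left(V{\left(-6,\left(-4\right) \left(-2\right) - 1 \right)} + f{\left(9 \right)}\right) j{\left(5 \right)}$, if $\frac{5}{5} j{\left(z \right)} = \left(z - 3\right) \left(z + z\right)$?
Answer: $3160$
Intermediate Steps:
$V{\left(D,m \right)} = 5$ ($V{\left(D,m \right)} = 3 + 2 = 5$)
$j{\left(z \right)} = 2 z \left(-3 + z\right)$ ($j{\left(z \right)} = \left(z - 3\right) \left(z + z\right) = \left(-3 + z\right) 2 z = 2 z \left(-3 + z\right)$)
$f{\left(u \right)} = -9 + 2 u^{2}$ ($f{\left(u \right)} = \left(u^{2} + u^{2}\right) - 9 = 2 u^{2} - 9 = -9 + 2 u^{2}$)
$\left(V{\left(-6,\left(-4\right) \left(-2\right) - 1 \right)} + f{\left(9 \right)}\right) j{\left(5 \right)} = \left(5 - \left(9 - 2 \cdot 9^{2}\right)\right) 2 \cdot 5 \left(-3 + 5\right) = \left(5 + \left(-9 + 2 \cdot 81\right)\right) 2 \cdot 5 \cdot 2 = \left(5 + \left(-9 + 162\right)\right) 20 = \left(5 + 153\right) 20 = 158 \cdot 20 = 3160$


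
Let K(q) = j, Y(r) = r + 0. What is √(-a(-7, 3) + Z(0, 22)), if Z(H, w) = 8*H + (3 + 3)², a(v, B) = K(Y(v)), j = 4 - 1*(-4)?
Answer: 2*√7 ≈ 5.2915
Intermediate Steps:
Y(r) = r
j = 8 (j = 4 + 4 = 8)
K(q) = 8
a(v, B) = 8
Z(H, w) = 36 + 8*H (Z(H, w) = 8*H + 6² = 8*H + 36 = 36 + 8*H)
√(-a(-7, 3) + Z(0, 22)) = √(-1*8 + (36 + 8*0)) = √(-8 + (36 + 0)) = √(-8 + 36) = √28 = 2*√7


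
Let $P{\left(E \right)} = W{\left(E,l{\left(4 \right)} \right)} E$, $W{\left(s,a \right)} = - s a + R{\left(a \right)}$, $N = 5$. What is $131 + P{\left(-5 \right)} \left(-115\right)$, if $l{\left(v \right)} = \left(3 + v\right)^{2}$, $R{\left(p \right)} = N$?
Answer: $143881$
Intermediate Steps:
$R{\left(p \right)} = 5$
$W{\left(s,a \right)} = 5 - a s$ ($W{\left(s,a \right)} = - s a + 5 = - a s + 5 = 5 - a s$)
$P{\left(E \right)} = E \left(5 - 49 E\right)$ ($P{\left(E \right)} = \left(5 - \left(3 + 4\right)^{2} E\right) E = \left(5 - 7^{2} E\right) E = \left(5 - 49 E\right) E = E \left(5 - 49 E\right)$)
$131 + P{\left(-5 \right)} \left(-115\right) = 131 + - 5 \left(5 - -245\right) \left(-115\right) = 131 + - 5 \left(5 + 245\right) \left(-115\right) = 131 + \left(-5\right) 250 \left(-115\right) = 131 - -143750 = 131 + 143750 = 143881$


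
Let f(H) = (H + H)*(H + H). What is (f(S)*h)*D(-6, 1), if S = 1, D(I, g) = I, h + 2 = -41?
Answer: 1032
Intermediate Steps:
h = -43 (h = -2 - 41 = -43)
f(H) = 4*H² (f(H) = (2*H)*(2*H) = 4*H²)
(f(S)*h)*D(-6, 1) = ((4*1²)*(-43))*(-6) = ((4*1)*(-43))*(-6) = (4*(-43))*(-6) = -172*(-6) = 1032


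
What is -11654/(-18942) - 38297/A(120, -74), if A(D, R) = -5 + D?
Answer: -362040782/1089165 ≈ -332.40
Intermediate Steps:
-11654/(-18942) - 38297/A(120, -74) = -11654/(-18942) - 38297/(-5 + 120) = -11654*(-1/18942) - 38297/115 = 5827/9471 - 38297*1/115 = 5827/9471 - 38297/115 = -362040782/1089165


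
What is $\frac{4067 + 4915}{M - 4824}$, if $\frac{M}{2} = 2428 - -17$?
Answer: $\frac{1497}{11} \approx 136.09$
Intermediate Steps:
$M = 4890$ ($M = 2 \left(2428 - -17\right) = 2 \left(2428 + 17\right) = 2 \cdot 2445 = 4890$)
$\frac{4067 + 4915}{M - 4824} = \frac{4067 + 4915}{4890 - 4824} = \frac{8982}{66} = 8982 \cdot \frac{1}{66} = \frac{1497}{11}$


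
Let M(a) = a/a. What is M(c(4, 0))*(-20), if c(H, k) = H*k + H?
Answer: -20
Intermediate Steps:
c(H, k) = H + H*k
M(a) = 1
M(c(4, 0))*(-20) = 1*(-20) = -20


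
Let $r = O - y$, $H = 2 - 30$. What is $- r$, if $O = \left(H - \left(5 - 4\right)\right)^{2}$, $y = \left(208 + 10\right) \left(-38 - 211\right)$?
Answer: $-55123$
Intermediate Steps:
$H = -28$ ($H = 2 - 30 = -28$)
$y = -54282$ ($y = 218 \left(-249\right) = -54282$)
$O = 841$ ($O = \left(-28 - \left(5 - 4\right)\right)^{2} = \left(-28 - 1\right)^{2} = \left(-29\right)^{2} = 841$)
$r = 55123$ ($r = 841 - -54282 = 841 + 54282 = 55123$)
$- r = \left(-1\right) 55123 = -55123$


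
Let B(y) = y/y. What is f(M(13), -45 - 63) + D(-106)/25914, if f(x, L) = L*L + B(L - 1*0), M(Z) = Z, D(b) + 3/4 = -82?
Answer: 1209146909/103656 ≈ 11665.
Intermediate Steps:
B(y) = 1
D(b) = -331/4 (D(b) = -3/4 - 82 = -331/4)
f(x, L) = 1 + L**2 (f(x, L) = L*L + 1 = L**2 + 1 = 1 + L**2)
f(M(13), -45 - 63) + D(-106)/25914 = (1 + (-45 - 63)**2) - 331/4/25914 = (1 + (-108)**2) - 331/4*1/25914 = (1 + 11664) - 331/103656 = 11665 - 331/103656 = 1209146909/103656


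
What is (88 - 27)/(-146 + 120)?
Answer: -61/26 ≈ -2.3462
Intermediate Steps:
(88 - 27)/(-146 + 120) = 61/(-26) = 61*(-1/26) = -61/26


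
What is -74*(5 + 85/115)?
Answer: -9768/23 ≈ -424.70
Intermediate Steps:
-74*(5 + 85/115) = -74*(5 + 85*(1/115)) = -74*(5 + 17/23) = -74*132/23 = -9768/23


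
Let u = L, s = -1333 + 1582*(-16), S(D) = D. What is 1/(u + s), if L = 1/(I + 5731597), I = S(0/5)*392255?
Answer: -5731597/152718402064 ≈ -3.7530e-5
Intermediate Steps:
I = 0 (I = (0/5)*392255 = (0*(1/5))*392255 = 0*392255 = 0)
s = -26645 (s = -1333 - 25312 = -26645)
L = 1/5731597 (L = 1/(0 + 5731597) = 1/5731597 ≈ 1.7447e-7)
u = 1/5731597 ≈ 1.7447e-7
1/(u + s) = 1/(1/5731597 - 26645) = 1/(-152718402064/5731597) = -5731597/152718402064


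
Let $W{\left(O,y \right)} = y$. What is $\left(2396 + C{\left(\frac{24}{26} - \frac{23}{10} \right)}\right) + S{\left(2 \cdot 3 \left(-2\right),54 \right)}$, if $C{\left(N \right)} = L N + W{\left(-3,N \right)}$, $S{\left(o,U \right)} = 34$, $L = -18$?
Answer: $\frac{318943}{130} \approx 2453.4$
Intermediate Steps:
$C{\left(N \right)} = - 17 N$ ($C{\left(N \right)} = - 18 N + N = - 17 N$)
$\left(2396 + C{\left(\frac{24}{26} - \frac{23}{10} \right)}\right) + S{\left(2 \cdot 3 \left(-2\right),54 \right)} = \left(2396 - 17 \left(\frac{24}{26} - \frac{23}{10}\right)\right) + 34 = \left(2396 - 17 \left(24 \cdot \frac{1}{26} - \frac{23}{10}\right)\right) + 34 = \left(2396 - 17 \left(\frac{12}{13} - \frac{23}{10}\right)\right) + 34 = \left(2396 - - \frac{3043}{130}\right) + 34 = \left(2396 + \frac{3043}{130}\right) + 34 = \frac{314523}{130} + 34 = \frac{318943}{130}$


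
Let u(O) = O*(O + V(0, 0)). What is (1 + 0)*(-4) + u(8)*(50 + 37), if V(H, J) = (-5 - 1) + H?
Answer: 1388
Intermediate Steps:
V(H, J) = -6 + H
u(O) = O*(-6 + O) (u(O) = O*(O + (-6 + 0)) = O*(O - 6) = O*(-6 + O))
(1 + 0)*(-4) + u(8)*(50 + 37) = (1 + 0)*(-4) + (8*(-6 + 8))*(50 + 37) = 1*(-4) + (8*2)*87 = -4 + 16*87 = -4 + 1392 = 1388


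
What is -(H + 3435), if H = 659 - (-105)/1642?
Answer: -6722453/1642 ≈ -4094.1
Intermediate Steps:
H = 1082183/1642 (H = 659 - (-105)/1642 = 659 - 1*(-105/1642) = 659 + 105/1642 = 1082183/1642 ≈ 659.06)
-(H + 3435) = -(1082183/1642 + 3435) = -1*6722453/1642 = -6722453/1642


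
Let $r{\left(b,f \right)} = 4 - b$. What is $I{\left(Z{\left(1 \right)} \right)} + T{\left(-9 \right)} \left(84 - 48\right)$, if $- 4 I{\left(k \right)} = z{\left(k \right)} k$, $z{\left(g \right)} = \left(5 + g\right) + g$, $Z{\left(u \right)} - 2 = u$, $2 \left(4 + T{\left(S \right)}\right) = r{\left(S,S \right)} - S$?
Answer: $\frac{975}{4} \approx 243.75$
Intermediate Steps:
$T{\left(S \right)} = -2 - S$ ($T{\left(S \right)} = -4 + \frac{\left(4 - S\right) - S}{2} = -4 + \frac{4 - 2 S}{2} = -4 - \left(-2 + S\right) = -2 - S$)
$Z{\left(u \right)} = 2 + u$
$z{\left(g \right)} = 5 + 2 g$
$I{\left(k \right)} = - \frac{k \left(5 + 2 k\right)}{4}$ ($I{\left(k \right)} = - \frac{\left(5 + 2 k\right) k}{4} = - \frac{k \left(5 + 2 k\right)}{4}$)
$I{\left(Z{\left(1 \right)} \right)} + T{\left(-9 \right)} \left(84 - 48\right) = - \frac{\left(2 + 1\right) \left(5 + 2 \left(2 + 1\right)\right)}{4} + \left(-2 - -9\right) \left(84 - 48\right) = \left(- \frac{1}{4}\right) 3 \left(5 + 2 \cdot 3\right) + \left(-2 + 9\right) 36 = \left(- \frac{1}{4}\right) 3 \left(5 + 6\right) + 7 \cdot 36 = \left(- \frac{1}{4}\right) 3 \cdot 11 + 252 = - \frac{33}{4} + 252 = \frac{975}{4}$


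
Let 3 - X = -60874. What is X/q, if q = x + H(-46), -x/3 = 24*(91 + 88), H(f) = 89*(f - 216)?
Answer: -60877/36206 ≈ -1.6814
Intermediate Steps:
X = 60877 (X = 3 - 1*(-60874) = 3 + 60874 = 60877)
H(f) = -19224 + 89*f (H(f) = 89*(-216 + f) = -19224 + 89*f)
x = -12888 (x = -72*(91 + 88) = -72*179 = -3*4296 = -12888)
q = -36206 (q = -12888 + (-19224 + 89*(-46)) = -12888 + (-19224 - 4094) = -12888 - 23318 = -36206)
X/q = 60877/(-36206) = 60877*(-1/36206) = -60877/36206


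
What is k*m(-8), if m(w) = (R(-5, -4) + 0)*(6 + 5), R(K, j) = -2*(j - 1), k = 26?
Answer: 2860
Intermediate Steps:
R(K, j) = 2 - 2*j (R(K, j) = -2*(-1 + j) = 2 - 2*j)
m(w) = 110 (m(w) = ((2 - 2*(-4)) + 0)*(6 + 5) = ((2 + 8) + 0)*11 = (10 + 0)*11 = 10*11 = 110)
k*m(-8) = 26*110 = 2860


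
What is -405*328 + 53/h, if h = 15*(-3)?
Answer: -5977853/45 ≈ -1.3284e+5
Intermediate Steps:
h = -45
-405*328 + 53/h = -405*328 + 53/(-45) = -132840 + 53*(-1/45) = -132840 - 53/45 = -5977853/45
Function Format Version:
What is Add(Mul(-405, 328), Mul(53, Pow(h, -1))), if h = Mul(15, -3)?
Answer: Rational(-5977853, 45) ≈ -1.3284e+5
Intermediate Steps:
h = -45
Add(Mul(-405, 328), Mul(53, Pow(h, -1))) = Add(Mul(-405, 328), Mul(53, Pow(-45, -1))) = Add(-132840, Mul(53, Rational(-1, 45))) = Add(-132840, Rational(-53, 45)) = Rational(-5977853, 45)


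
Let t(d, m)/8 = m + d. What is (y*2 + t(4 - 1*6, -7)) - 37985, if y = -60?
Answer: -38177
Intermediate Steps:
t(d, m) = 8*d + 8*m (t(d, m) = 8*(m + d) = 8*(d + m) = 8*d + 8*m)
(y*2 + t(4 - 1*6, -7)) - 37985 = (-60*2 + (8*(4 - 1*6) + 8*(-7))) - 37985 = (-120 + (8*(4 - 6) - 56)) - 37985 = (-120 + (8*(-2) - 56)) - 37985 = (-120 + (-16 - 56)) - 37985 = (-120 - 72) - 37985 = -192 - 37985 = -38177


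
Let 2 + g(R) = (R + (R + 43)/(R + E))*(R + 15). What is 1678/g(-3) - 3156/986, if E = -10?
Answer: -6145637/240091 ≈ -25.597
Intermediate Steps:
g(R) = -2 + (15 + R)*(R + (43 + R)/(-10 + R)) (g(R) = -2 + (R + (R + 43)/(R - 10))*(R + 15) = -2 + (R + (43 + R)/(-10 + R))*(15 + R) = -2 + (15 + R)*(R + (43 + R)/(-10 + R)))
1678/g(-3) - 3156/986 = 1678/(((665 + (-3)**3 - 94*(-3) + 6*(-3)**2)/(-10 - 3))) - 3156/986 = 1678/(((665 - 27 + 282 + 6*9)/(-13))) - 3156*1/986 = 1678/((-(665 - 27 + 282 + 54)/13)) - 1578/493 = 1678/((-1/13*974)) - 1578/493 = 1678/(-974/13) - 1578/493 = 1678*(-13/974) - 1578/493 = -10907/487 - 1578/493 = -6145637/240091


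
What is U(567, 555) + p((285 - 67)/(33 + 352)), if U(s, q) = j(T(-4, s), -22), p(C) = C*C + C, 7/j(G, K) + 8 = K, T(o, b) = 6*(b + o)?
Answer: 581209/889350 ≈ 0.65352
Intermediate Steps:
T(o, b) = 6*b + 6*o
j(G, K) = 7/(-8 + K)
p(C) = C + C**2 (p(C) = C**2 + C = C + C**2)
U(s, q) = -7/30 (U(s, q) = 7/(-8 - 22) = 7/(-30) = 7*(-1/30) = -7/30)
U(567, 555) + p((285 - 67)/(33 + 352)) = -7/30 + ((285 - 67)/(33 + 352))*(1 + (285 - 67)/(33 + 352)) = -7/30 + (218/385)*(1 + 218/385) = -7/30 + (218*(1/385))*(1 + 218*(1/385)) = -7/30 + 218*(1 + 218/385)/385 = -7/30 + (218/385)*(603/385) = -7/30 + 131454/148225 = 581209/889350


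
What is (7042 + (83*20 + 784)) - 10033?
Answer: -547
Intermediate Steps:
(7042 + (83*20 + 784)) - 10033 = (7042 + (1660 + 784)) - 10033 = (7042 + 2444) - 10033 = 9486 - 10033 = -547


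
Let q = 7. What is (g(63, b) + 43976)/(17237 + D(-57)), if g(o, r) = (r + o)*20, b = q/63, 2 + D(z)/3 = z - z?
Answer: 407144/155079 ≈ 2.6254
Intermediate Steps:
D(z) = -6 (D(z) = -6 + 3*(z - z) = -6 + 3*0 = -6 + 0 = -6)
b = ⅑ (b = 7/63 = 7*(1/63) = ⅑ ≈ 0.11111)
g(o, r) = 20*o + 20*r (g(o, r) = (o + r)*20 = 20*o + 20*r)
(g(63, b) + 43976)/(17237 + D(-57)) = ((20*63 + 20*(⅑)) + 43976)/(17237 - 6) = ((1260 + 20/9) + 43976)/17231 = (11360/9 + 43976)*(1/17231) = (407144/9)*(1/17231) = 407144/155079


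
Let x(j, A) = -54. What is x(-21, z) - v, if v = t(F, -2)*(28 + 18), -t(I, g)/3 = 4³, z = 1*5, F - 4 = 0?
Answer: 8778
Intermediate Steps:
F = 4 (F = 4 + 0 = 4)
z = 5
t(I, g) = -192 (t(I, g) = -3*4³ = -3*64 = -192)
v = -8832 (v = -192*(28 + 18) = -192*46 = -8832)
x(-21, z) - v = -54 - 1*(-8832) = -54 + 8832 = 8778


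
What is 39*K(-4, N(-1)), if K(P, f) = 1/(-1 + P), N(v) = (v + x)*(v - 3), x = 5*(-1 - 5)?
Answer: -39/5 ≈ -7.8000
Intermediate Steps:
x = -30 (x = 5*(-6) = -30)
N(v) = (-30 + v)*(-3 + v) (N(v) = (v - 30)*(v - 3) = (-30 + v)*(-3 + v))
39*K(-4, N(-1)) = 39/(-1 - 4) = 39/(-5) = 39*(-⅕) = -39/5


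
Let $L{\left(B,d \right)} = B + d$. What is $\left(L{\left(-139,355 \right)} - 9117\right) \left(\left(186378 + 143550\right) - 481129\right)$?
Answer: $1345840101$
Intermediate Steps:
$\left(L{\left(-139,355 \right)} - 9117\right) \left(\left(186378 + 143550\right) - 481129\right) = \left(\left(-139 + 355\right) - 9117\right) \left(\left(186378 + 143550\right) - 481129\right) = \left(216 - 9117\right) \left(329928 - 481129\right) = \left(-8901\right) \left(-151201\right) = 1345840101$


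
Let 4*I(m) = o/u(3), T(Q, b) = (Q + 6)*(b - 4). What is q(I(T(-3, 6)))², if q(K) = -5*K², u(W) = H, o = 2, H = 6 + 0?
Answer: 25/20736 ≈ 0.0012056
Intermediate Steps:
H = 6
u(W) = 6
T(Q, b) = (-4 + b)*(6 + Q) (T(Q, b) = (6 + Q)*(-4 + b) = (-4 + b)*(6 + Q))
I(m) = 1/12 (I(m) = (2/6)/4 = (2*(⅙))/4 = (¼)*(⅓) = 1/12)
q(I(T(-3, 6)))² = (-5*(1/12)²)² = (-5*1/144)² = (-5/144)² = 25/20736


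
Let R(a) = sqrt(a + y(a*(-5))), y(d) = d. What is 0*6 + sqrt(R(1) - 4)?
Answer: sqrt(-4 + 2*I) ≈ 0.48587 + 2.0582*I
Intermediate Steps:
R(a) = 2*sqrt(-a) (R(a) = sqrt(a + a*(-5)) = sqrt(a - 5*a) = sqrt(-4*a) = 2*sqrt(-a))
0*6 + sqrt(R(1) - 4) = 0*6 + sqrt(2*sqrt(-1*1) - 4) = 0 + sqrt(2*sqrt(-1) - 4) = 0 + sqrt(2*I - 4) = 0 + sqrt(-4 + 2*I) = sqrt(-4 + 2*I)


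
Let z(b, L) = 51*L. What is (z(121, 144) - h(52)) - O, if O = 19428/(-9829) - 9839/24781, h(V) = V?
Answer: 1776708450907/243572449 ≈ 7294.4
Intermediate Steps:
O = -578152799/243572449 (O = 19428*(-1/9829) - 9839*1/24781 = -19428/9829 - 9839/24781 = -578152799/243572449 ≈ -2.3736)
(z(121, 144) - h(52)) - O = (51*144 - 1*52) - 1*(-578152799/243572449) = (7344 - 52) + 578152799/243572449 = 7292 + 578152799/243572449 = 1776708450907/243572449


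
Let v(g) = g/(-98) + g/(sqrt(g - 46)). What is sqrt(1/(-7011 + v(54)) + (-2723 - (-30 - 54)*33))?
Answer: 7*sqrt(687130 - 1323*sqrt(2))/(3*sqrt(76348 - 147*sqrt(2))) ≈ 7.0000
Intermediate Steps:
v(g) = -g/98 + g/sqrt(-46 + g) (v(g) = g*(-1/98) + g/(sqrt(-46 + g)) = -g/98 + g/sqrt(-46 + g))
sqrt(1/(-7011 + v(54)) + (-2723 - (-30 - 54)*33)) = sqrt(1/(-7011 + (-1/98*54 + 54/sqrt(-46 + 54))) + (-2723 - (-30 - 54)*33)) = sqrt(1/(-7011 + (-27/49 + 54/sqrt(8))) + (-2723 - (-84)*33)) = sqrt(1/(-7011 + (-27/49 + 54*(sqrt(2)/4))) + (-2723 - 1*(-2772))) = sqrt(1/(-7011 + (-27/49 + 27*sqrt(2)/2)) + (-2723 + 2772)) = sqrt(1/(-343566/49 + 27*sqrt(2)/2) + 49) = sqrt(49 + 1/(-343566/49 + 27*sqrt(2)/2))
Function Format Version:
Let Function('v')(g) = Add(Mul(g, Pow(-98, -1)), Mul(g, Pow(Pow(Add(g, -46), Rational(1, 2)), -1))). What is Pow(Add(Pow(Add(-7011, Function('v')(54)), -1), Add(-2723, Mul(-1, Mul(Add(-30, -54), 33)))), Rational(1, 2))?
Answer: Mul(Rational(7, 3), Pow(Add(76348, Mul(-147, Pow(2, Rational(1, 2)))), Rational(-1, 2)), Pow(Add(687130, Mul(-1323, Pow(2, Rational(1, 2)))), Rational(1, 2))) ≈ 7.0000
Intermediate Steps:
Function('v')(g) = Add(Mul(Rational(-1, 98), g), Mul(g, Pow(Add(-46, g), Rational(-1, 2)))) (Function('v')(g) = Add(Mul(g, Rational(-1, 98)), Mul(g, Pow(Pow(Add(-46, g), Rational(1, 2)), -1))) = Add(Mul(Rational(-1, 98), g), Mul(g, Pow(Add(-46, g), Rational(-1, 2)))))
Pow(Add(Pow(Add(-7011, Function('v')(54)), -1), Add(-2723, Mul(-1, Mul(Add(-30, -54), 33)))), Rational(1, 2)) = Pow(Add(Pow(Add(-7011, Add(Mul(Rational(-1, 98), 54), Mul(54, Pow(Add(-46, 54), Rational(-1, 2))))), -1), Add(-2723, Mul(-1, Mul(Add(-30, -54), 33)))), Rational(1, 2)) = Pow(Add(Pow(Add(-7011, Add(Rational(-27, 49), Mul(54, Pow(8, Rational(-1, 2))))), -1), Add(-2723, Mul(-1, Mul(-84, 33)))), Rational(1, 2)) = Pow(Add(Pow(Add(-7011, Add(Rational(-27, 49), Mul(54, Mul(Rational(1, 4), Pow(2, Rational(1, 2)))))), -1), Add(-2723, Mul(-1, -2772))), Rational(1, 2)) = Pow(Add(Pow(Add(-7011, Add(Rational(-27, 49), Mul(Rational(27, 2), Pow(2, Rational(1, 2))))), -1), Add(-2723, 2772)), Rational(1, 2)) = Pow(Add(Pow(Add(Rational(-343566, 49), Mul(Rational(27, 2), Pow(2, Rational(1, 2)))), -1), 49), Rational(1, 2)) = Pow(Add(49, Pow(Add(Rational(-343566, 49), Mul(Rational(27, 2), Pow(2, Rational(1, 2)))), -1)), Rational(1, 2))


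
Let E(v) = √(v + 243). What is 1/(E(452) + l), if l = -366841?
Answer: -366841/134572318586 - √695/134572318586 ≈ -2.7262e-6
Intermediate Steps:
E(v) = √(243 + v)
1/(E(452) + l) = 1/(√(243 + 452) - 366841) = 1/(√695 - 366841) = 1/(-366841 + √695)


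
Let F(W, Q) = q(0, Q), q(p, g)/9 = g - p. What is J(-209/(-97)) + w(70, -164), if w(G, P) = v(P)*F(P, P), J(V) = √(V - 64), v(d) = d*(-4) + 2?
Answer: -971208 + I*√581903/97 ≈ -9.7121e+5 + 7.8642*I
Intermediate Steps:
v(d) = 2 - 4*d (v(d) = -4*d + 2 = 2 - 4*d)
q(p, g) = -9*p + 9*g (q(p, g) = 9*(g - p) = -9*p + 9*g)
F(W, Q) = 9*Q (F(W, Q) = -9*0 + 9*Q = 0 + 9*Q = 9*Q)
J(V) = √(-64 + V)
w(G, P) = 9*P*(2 - 4*P) (w(G, P) = (2 - 4*P)*(9*P) = 9*P*(2 - 4*P))
J(-209/(-97)) + w(70, -164) = √(-64 - 209/(-97)) + 18*(-164)*(1 - 2*(-164)) = √(-64 - 209*(-1/97)) + 18*(-164)*(1 + 328) = √(-64 + 209/97) + 18*(-164)*329 = √(-5999/97) - 971208 = I*√581903/97 - 971208 = -971208 + I*√581903/97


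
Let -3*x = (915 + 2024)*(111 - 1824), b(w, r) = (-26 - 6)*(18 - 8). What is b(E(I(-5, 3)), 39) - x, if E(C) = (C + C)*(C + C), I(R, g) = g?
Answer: -1678489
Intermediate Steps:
E(C) = 4*C² (E(C) = (2*C)*(2*C) = 4*C²)
b(w, r) = -320 (b(w, r) = -32*10 = -320)
x = 1678169 (x = -(915 + 2024)*(111 - 1824)/3 = -2939*(-1713)/3 = -⅓*(-5034507) = 1678169)
b(E(I(-5, 3)), 39) - x = -320 - 1*1678169 = -320 - 1678169 = -1678489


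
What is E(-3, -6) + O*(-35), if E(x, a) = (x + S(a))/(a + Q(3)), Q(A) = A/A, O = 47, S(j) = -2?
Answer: -1644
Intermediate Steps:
Q(A) = 1
E(x, a) = (-2 + x)/(1 + a) (E(x, a) = (x - 2)/(a + 1) = (-2 + x)/(1 + a))
E(-3, -6) + O*(-35) = (-2 - 3)/(1 - 6) + 47*(-35) = -5/(-5) - 1645 = -⅕*(-5) - 1645 = 1 - 1645 = -1644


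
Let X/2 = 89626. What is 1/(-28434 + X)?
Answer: 1/150818 ≈ 6.6305e-6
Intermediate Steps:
X = 179252 (X = 2*89626 = 179252)
1/(-28434 + X) = 1/(-28434 + 179252) = 1/150818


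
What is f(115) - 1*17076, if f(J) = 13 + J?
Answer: -16948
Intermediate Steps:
f(115) - 1*17076 = (13 + 115) - 1*17076 = 128 - 17076 = -16948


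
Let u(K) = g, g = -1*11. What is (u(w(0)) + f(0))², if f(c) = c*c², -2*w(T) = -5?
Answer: 121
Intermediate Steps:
g = -11
w(T) = 5/2 (w(T) = -½*(-5) = 5/2)
u(K) = -11
f(c) = c³
(u(w(0)) + f(0))² = (-11 + 0³)² = (-11 + 0)² = (-11)² = 121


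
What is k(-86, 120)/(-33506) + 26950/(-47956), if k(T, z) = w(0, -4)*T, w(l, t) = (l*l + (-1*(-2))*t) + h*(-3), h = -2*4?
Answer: -209249811/401703434 ≈ -0.52091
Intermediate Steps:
h = -8
w(l, t) = 24 + l² + 2*t (w(l, t) = (l*l + (-1*(-2))*t) - 8*(-3) = (l² + 2*t) + 24 = 24 + l² + 2*t)
k(T, z) = 16*T (k(T, z) = (24 + 0² + 2*(-4))*T = (24 + 0 - 8)*T = 16*T)
k(-86, 120)/(-33506) + 26950/(-47956) = (16*(-86))/(-33506) + 26950/(-47956) = -1376*(-1/33506) + 26950*(-1/47956) = 688/16753 - 13475/23978 = -209249811/401703434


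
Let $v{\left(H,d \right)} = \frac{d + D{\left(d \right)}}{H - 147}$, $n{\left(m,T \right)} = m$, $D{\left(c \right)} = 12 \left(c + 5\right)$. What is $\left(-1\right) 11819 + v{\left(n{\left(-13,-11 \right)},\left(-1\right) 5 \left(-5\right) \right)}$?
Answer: $- \frac{378285}{32} \approx -11821.0$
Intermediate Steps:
$D{\left(c \right)} = 60 + 12 c$ ($D{\left(c \right)} = 12 \left(5 + c\right) = 60 + 12 c$)
$v{\left(H,d \right)} = \frac{60 + 13 d}{-147 + H}$ ($v{\left(H,d \right)} = \frac{d + \left(60 + 12 d\right)}{H - 147} = \frac{60 + 13 d}{-147 + H}$)
$\left(-1\right) 11819 + v{\left(n{\left(-13,-11 \right)},\left(-1\right) 5 \left(-5\right) \right)} = \left(-1\right) 11819 + \frac{60 + 13 \left(-1\right) 5 \left(-5\right)}{-147 - 13} = -11819 + \frac{60 + 13 \left(\left(-5\right) \left(-5\right)\right)}{-160} = -11819 - \frac{60 + 13 \cdot 25}{160} = -11819 - \frac{60 + 325}{160} = -11819 - \frac{77}{32} = - \frac{378285}{32}$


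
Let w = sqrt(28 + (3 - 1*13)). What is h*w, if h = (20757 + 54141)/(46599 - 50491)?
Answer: -112347*sqrt(2)/1946 ≈ -81.646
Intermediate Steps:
h = -37449/1946 (h = 74898/(-3892) = 74898*(-1/3892) = -37449/1946 ≈ -19.244)
w = 3*sqrt(2) (w = sqrt(28 + (3 - 13)) = sqrt(28 - 10) = sqrt(18) = 3*sqrt(2) ≈ 4.2426)
h*w = -112347*sqrt(2)/1946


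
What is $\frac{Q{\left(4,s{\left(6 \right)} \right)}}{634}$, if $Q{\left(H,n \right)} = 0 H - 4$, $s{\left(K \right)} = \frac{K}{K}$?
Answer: $- \frac{2}{317} \approx -0.0063092$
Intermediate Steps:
$s{\left(K \right)} = 1$
$Q{\left(H,n \right)} = -4$ ($Q{\left(H,n \right)} = 0 - 4 = -4$)
$\frac{Q{\left(4,s{\left(6 \right)} \right)}}{634} = - \frac{4}{634} = \left(-4\right) \frac{1}{634} = - \frac{2}{317}$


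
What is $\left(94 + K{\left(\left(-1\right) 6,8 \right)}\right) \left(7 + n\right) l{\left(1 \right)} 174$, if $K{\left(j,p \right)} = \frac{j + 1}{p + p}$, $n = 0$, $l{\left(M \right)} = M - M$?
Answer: $0$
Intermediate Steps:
$l{\left(M \right)} = 0$
$K{\left(j,p \right)} = \frac{1 + j}{2 p}$
$\left(94 + K{\left(\left(-1\right) 6,8 \right)}\right) \left(7 + n\right) l{\left(1 \right)} 174 = \left(94 + \frac{1 - 6}{2 \cdot 8}\right) \left(7 + 0\right) 0 \cdot 174 = \left(94 + \frac{1}{2} \cdot \frac{1}{8} \left(1 - 6\right)\right) 7 \cdot 0 \cdot 174 = \left(94 + \frac{1}{2} \cdot \frac{1}{8} \left(-5\right)\right) 7 \cdot 0 \cdot 174 = \left(94 - \frac{5}{16}\right) 7 \cdot 0 \cdot 174 = \frac{1499}{16} \cdot 7 \cdot 0 \cdot 174 = \frac{10493}{16} \cdot 0 \cdot 174 = 0 \cdot 174 = 0$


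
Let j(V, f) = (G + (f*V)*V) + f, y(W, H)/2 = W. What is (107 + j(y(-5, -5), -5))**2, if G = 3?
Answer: 156025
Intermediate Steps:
y(W, H) = 2*W
j(V, f) = 3 + f + f*V**2 (j(V, f) = (3 + (f*V)*V) + f = (3 + (V*f)*V) + f = (3 + f*V**2) + f = 3 + f + f*V**2)
(107 + j(y(-5, -5), -5))**2 = (107 + (3 - 5 - 5*(2*(-5))**2))**2 = (107 + (3 - 5 - 5*(-10)**2))**2 = (107 + (3 - 5 - 5*100))**2 = (107 + (3 - 5 - 500))**2 = (107 - 502)**2 = (-395)**2 = 156025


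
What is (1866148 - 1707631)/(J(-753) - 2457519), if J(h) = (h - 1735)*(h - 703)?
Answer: 158517/1165009 ≈ 0.13607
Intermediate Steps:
J(h) = (-1735 + h)*(-703 + h)
(1866148 - 1707631)/(J(-753) - 2457519) = (1866148 - 1707631)/((1219705 + (-753)² - 2438*(-753)) - 2457519) = 158517/((1219705 + 567009 + 1835814) - 2457519) = 158517/(3622528 - 2457519) = 158517/1165009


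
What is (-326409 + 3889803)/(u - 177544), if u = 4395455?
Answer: 3563394/4217911 ≈ 0.84482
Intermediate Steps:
(-326409 + 3889803)/(u - 177544) = (-326409 + 3889803)/(4395455 - 177544) = 3563394/4217911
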